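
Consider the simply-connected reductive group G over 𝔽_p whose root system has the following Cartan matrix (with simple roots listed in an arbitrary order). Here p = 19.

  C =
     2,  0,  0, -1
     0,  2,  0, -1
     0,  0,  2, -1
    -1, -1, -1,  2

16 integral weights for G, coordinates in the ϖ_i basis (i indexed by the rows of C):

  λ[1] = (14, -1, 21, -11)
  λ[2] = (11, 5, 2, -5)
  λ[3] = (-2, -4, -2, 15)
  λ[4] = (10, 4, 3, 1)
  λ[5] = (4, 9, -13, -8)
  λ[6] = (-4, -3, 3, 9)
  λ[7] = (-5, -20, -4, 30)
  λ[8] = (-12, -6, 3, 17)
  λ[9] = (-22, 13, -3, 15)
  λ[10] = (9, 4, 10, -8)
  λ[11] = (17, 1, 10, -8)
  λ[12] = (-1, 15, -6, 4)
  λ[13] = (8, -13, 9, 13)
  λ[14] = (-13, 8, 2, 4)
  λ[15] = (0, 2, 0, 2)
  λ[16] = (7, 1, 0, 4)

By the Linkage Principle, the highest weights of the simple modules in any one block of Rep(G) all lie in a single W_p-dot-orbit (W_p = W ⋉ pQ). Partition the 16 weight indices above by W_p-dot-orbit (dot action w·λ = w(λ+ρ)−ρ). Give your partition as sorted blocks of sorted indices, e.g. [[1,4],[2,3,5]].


Dynkin diagram of C (from the 6 off-diagonal −1 entries): D_4.

Each λ_j+ρ reduced to Ā_19; 4-tuples below use C's row order:

    λ_1+ρ ↦ (3, 2, 4, 5)
    λ_2+ρ ↦ (8, 2, 1, 3)
    λ_3+ρ ↦ (1, 3, 1, 3)
    λ_4+ρ ↦ (8, 2, 1, 3)
    λ_5+ρ ↦ (3, 2, 4, 5)
    λ_6+ρ ↦ (3, 2, 4, 5)
    λ_7+ρ ↦ (3, 2, 4, 5)
    λ_8+ρ ↦ (8, 2, 1, 3)
    λ_9+ρ ↦ (5, 2, 4, 3)
    λ_10+ρ ↦ (3, 2, 4, 5)
    λ_11+ρ ↦ (8, 2, 1, 3)
    λ_12+ρ ↦ (2, 14, 3, 0)
    λ_13+ρ ↦ (5, 2, 4, 3)
    λ_14+ρ ↦ (5, 2, 4, 3)
    λ_15+ρ ↦ (1, 3, 1, 3)
    λ_16+ρ ↦ (8, 2, 1, 3)

Grouping the 16 weights by Ā_19-representative: 5 linkage classes.

[[1, 5, 6, 7, 10], [2, 4, 8, 11, 16], [3, 15], [9, 13, 14], [12]]


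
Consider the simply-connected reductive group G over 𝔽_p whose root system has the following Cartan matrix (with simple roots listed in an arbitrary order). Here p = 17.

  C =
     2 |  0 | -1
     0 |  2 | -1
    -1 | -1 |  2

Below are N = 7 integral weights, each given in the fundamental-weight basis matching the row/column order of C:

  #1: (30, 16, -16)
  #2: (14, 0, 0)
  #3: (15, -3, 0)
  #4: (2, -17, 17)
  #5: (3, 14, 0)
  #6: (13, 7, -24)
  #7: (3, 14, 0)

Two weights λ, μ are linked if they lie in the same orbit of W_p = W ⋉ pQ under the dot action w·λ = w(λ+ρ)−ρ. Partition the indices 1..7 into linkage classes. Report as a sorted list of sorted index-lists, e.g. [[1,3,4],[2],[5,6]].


C ↔ A_3 under row/col permutation; |W(A_3)| = 24.

Alcove-folded reps (p=17, 7 weights, presented ϖ-order):

    λ_1 → (0, 14, 1)
    λ_2 → (15, 1, 1)
    λ_3 → (15, 1, 1)
    λ_4 → (1, 12, 1)
    λ_5 → (1, 12, 1)
    λ_6 → (2, 8, 1)
    λ_7 → (1, 12, 1)

These 7 weights hit 4 W_17-dot-orbits; sizes (1, 2, 3, 1):

[[1], [2, 3], [4, 5, 7], [6]]


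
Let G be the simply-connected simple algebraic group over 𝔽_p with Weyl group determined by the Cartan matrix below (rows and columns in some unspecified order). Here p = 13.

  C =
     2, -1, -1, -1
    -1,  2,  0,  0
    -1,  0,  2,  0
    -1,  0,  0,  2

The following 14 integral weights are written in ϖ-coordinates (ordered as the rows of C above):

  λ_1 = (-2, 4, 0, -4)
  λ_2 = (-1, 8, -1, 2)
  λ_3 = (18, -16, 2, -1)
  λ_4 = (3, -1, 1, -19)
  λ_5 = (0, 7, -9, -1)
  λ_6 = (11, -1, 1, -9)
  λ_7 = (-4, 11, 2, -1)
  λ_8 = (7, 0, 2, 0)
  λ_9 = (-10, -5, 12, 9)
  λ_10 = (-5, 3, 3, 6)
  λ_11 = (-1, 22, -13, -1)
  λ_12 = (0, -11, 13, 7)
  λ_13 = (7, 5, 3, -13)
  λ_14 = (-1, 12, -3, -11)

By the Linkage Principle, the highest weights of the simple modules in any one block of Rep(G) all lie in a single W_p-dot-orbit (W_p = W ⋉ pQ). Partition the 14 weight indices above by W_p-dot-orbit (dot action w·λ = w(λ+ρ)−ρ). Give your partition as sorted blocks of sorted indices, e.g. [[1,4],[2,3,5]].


Dynkin diagram of C (from the 6 off-diagonal −1 entries): D_4.

Ā_13 reps of the 14 weights (D_4, coords as presented):

    λ_1+ρ ↦ (0, 1, 3, 1)
    λ_2+ρ ↦ (0, 9, 0, 3)
    λ_3+ρ ↦ (4, 0, 0, 3)
    λ_4+ρ ↦ (0, 1, 1, 7)
    λ_5+ρ ↦ (0, 1, 1, 7)
    λ_6+ρ ↦ (0, 1, 1, 7)
    λ_7+ρ ↦ (0, 9, 0, 3)
    λ_8+ρ ↦ (0, 1, 3, 1)
    λ_9+ρ ↦ (0, 9, 0, 3)
    λ_10+ρ ↦ (4, 0, 0, 3)
    λ_11+ρ ↦ (0, 1, 10, 2)
    λ_12+ρ ↦ (0, 1, 3, 1)
    λ_13+ρ ↦ (0, 1, 1, 7)
    λ_14+ρ ↦ (0, 1, 10, 2)

5 distinct reps among the 14 weights ⇒ 5 W_13-linkage classes:

[[1, 8, 12], [2, 7, 9], [3, 10], [4, 5, 6, 13], [11, 14]]


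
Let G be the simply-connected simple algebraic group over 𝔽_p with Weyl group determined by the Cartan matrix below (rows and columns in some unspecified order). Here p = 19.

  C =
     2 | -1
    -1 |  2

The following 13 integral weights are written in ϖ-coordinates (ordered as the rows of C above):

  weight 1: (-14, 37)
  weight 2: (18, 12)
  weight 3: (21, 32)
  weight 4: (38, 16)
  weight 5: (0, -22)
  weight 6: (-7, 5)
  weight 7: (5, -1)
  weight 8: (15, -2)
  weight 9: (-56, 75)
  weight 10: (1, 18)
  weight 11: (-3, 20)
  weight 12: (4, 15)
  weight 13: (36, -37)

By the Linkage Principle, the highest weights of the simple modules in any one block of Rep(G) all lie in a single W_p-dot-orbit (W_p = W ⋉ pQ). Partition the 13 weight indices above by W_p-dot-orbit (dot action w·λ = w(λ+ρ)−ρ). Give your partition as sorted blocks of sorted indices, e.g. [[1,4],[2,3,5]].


Type A_2, rank 2, |W|=6; reorder rows/cols to standard.

W_19-reps of the 13 weights in Ā_19 (same 2-coord order as C):

  λ_1 → (6, 0);  λ_2 → (6, 0);  λ_3 → (3, 14);  λ_4 → (17, 1);  λ_5 → (17, 1);  λ_6 → (6, 0);  λ_7 → (6, 0);  λ_8 → (15, 1);  λ_9 → (0, 17);  λ_10 → (0, 17);  λ_11 → (0, 17);  λ_12 → (3, 14);  λ_13 → (17, 1)

The 13 indices split into 5 linkage classes (same alcove rep ⇔ same W_19-dot-orbit):

[[1, 2, 6, 7], [3, 12], [4, 5, 13], [8], [9, 10, 11]]


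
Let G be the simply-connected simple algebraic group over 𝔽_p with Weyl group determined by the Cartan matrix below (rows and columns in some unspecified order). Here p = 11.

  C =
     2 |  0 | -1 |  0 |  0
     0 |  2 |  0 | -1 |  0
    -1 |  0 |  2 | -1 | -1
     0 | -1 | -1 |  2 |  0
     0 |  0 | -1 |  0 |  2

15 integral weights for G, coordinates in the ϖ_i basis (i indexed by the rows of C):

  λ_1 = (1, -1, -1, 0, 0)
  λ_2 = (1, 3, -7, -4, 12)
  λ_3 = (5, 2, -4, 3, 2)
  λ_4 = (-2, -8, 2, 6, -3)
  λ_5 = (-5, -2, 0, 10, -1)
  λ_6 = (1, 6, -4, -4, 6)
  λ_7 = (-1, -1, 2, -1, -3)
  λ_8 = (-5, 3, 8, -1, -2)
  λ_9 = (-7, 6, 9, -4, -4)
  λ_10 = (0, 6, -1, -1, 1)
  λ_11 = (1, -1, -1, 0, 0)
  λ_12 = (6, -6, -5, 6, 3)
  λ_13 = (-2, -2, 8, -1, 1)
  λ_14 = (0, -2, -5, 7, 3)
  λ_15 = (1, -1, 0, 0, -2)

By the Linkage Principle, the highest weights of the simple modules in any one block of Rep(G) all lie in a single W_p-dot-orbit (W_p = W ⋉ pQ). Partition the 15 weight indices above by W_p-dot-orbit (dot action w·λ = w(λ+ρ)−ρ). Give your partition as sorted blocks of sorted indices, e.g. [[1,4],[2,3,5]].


Root system D_5: the 5×5 matrix C matches after relabeling.

Each λ_j+ρ reduced to Ā_11; 5-tuples below use C's row order:

    λ_1+ρ ↦ (2, 0, 0, 1, 1)
    λ_2+ρ ↦ (3, 2, 1, 1, 0)
    λ_3+ρ ↦ (3, 1, 1, 2, 0)
    λ_4+ρ ↦ (1, 7, 0, 0, 2)
    λ_5+ρ ↦ (0, 0, 1, 0, 2)
    λ_6+ρ ↦ (3, 1, 1, 2, 0)
    λ_7+ρ ↦ (0, 0, 1, 0, 2)
    λ_8+ρ ↦ (2, 2, 1, 2, 1)
    λ_9+ρ ↦ (3, 1, 1, 2, 0)
    λ_10+ρ ↦ (1, 7, 0, 0, 2)
    λ_11+ρ ↦ (2, 0, 0, 1, 1)
    λ_12+ρ ↦ (3, 2, 1, 1, 0)
    λ_13+ρ ↦ (1, 7, 0, 0, 2)
    λ_14+ρ ↦ (3, 1, 1, 2, 0)
    λ_15+ρ ↦ (2, 0, 0, 1, 1)

Linkage partition of the 15 weights (6 classes, p=11):

[[1, 11, 15], [2, 12], [3, 6, 9, 14], [4, 10, 13], [5, 7], [8]]


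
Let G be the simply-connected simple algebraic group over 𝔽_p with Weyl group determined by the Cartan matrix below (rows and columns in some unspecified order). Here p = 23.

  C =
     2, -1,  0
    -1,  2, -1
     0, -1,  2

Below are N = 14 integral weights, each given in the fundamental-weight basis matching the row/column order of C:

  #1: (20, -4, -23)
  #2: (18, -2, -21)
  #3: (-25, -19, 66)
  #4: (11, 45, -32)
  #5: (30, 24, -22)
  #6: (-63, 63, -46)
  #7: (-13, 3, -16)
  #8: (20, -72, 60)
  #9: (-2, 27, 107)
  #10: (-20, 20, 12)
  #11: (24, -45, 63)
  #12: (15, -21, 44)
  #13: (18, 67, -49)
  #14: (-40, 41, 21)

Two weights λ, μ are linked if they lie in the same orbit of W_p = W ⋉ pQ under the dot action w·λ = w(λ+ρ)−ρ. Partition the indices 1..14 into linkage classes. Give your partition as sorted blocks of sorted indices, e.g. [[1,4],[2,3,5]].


C ↔ A_3 under row/col permutation; |W(A_3)| = 24.

λ_j+ρ reflected into Ā_23 (⟨·,θ^∨⟩≤23); 3-tuples as given:

  λ_1 → (2, 18, 1);  λ_2 → (2, 18, 1);  λ_3 → (2, 18, 1);  λ_4 → (11, 4, 8);  λ_5 → (8, 2, 2);  λ_6 → (16, 2, 1);  λ_7 → (11, 4, 8);  λ_8 → (8, 2, 2);  λ_9 → (16, 2, 1);  λ_10 → (8, 2, 2);  λ_11 → (2, 18, 1);  λ_12 → (16, 2, 1);  λ_13 → (16, 2, 1);  λ_14 → (16, 2, 1)

Grouping the 14 weights by Ā_23-representative: 4 linkage classes.

[[1, 2, 3, 11], [4, 7], [5, 8, 10], [6, 9, 12, 13, 14]]


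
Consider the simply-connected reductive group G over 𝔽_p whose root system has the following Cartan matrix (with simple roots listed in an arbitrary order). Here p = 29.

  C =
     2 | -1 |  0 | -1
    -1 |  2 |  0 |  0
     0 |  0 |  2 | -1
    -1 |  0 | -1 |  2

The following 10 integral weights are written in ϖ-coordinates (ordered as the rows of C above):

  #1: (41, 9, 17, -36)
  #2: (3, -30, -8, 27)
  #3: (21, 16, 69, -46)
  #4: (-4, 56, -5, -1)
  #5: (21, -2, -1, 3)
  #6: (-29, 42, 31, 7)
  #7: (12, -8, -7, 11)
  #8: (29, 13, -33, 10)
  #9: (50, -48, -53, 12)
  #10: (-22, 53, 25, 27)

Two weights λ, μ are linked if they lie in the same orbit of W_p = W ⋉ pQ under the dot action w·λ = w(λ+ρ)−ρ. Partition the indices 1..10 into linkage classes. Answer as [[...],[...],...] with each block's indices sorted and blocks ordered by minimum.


Cartan matrix: type A_4 (|W|=120); un-permuting the 4 rows.

Each λ_j+ρ reduced to Ā_29; 4-tuples below use C's row order:

  λ_1+ρ ↦ (6, 7, 6, 6) · λ_2+ρ ↦ (21, 1, 0, 4) · λ_3+ρ ↦ (6, 7, 6, 6) · λ_4+ρ ↦ (21, 1, 0, 4) · λ_5+ρ ↦ (21, 1, 0, 4) · λ_6+ρ ↦ (3, 8, 14, 3) · λ_7+ρ ↦ (6, 7, 6, 6) · λ_8+ρ ↦ (3, 8, 14, 3) · λ_9+ρ ↦ (6, 7, 6, 6) · λ_10+ρ ↦ (21, 1, 0, 4)

Partition of {1..10} into 3 W_29-dot-orbits:

[[1, 3, 7, 9], [2, 4, 5, 10], [6, 8]]


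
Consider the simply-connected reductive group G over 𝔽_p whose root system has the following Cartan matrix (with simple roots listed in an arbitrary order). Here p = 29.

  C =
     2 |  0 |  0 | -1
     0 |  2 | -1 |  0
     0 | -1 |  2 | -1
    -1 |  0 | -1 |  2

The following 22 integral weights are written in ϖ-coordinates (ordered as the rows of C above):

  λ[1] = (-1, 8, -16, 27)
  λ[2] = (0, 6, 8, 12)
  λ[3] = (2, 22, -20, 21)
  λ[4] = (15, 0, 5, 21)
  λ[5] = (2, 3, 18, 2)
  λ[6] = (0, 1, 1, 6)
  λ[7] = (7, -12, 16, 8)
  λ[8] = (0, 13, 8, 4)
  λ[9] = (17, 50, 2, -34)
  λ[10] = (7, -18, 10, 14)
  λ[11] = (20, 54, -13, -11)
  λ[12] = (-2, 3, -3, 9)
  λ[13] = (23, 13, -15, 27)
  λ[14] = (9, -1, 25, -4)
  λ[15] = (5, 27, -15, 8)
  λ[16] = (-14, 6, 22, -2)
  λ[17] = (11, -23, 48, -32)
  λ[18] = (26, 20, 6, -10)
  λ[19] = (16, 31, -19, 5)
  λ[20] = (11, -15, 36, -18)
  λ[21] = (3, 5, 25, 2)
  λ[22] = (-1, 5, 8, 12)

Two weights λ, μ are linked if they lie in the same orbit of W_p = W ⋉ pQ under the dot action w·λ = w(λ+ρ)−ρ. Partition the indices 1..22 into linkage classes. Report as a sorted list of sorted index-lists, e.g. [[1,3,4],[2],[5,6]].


Cartan matrix: type A_4 (|W|=120); un-permuting the 4 rows.

Ā_29 reps of the 22 weights (A_4, coords as presented):

  1: (0, 6, 9, 13) · 2: (0, 6, 9, 13) · 3: (3, 4, 19, 3) · 4: (0, 6, 9, 13) · 5: (3, 4, 19, 3) · 6: (1, 2, 2, 7) · 7: (3, 6, 6, 9) · 8: (1, 14, 9, 5) · 9: (11, 3, 4, 10) · 10: (3, 6, 6, 9) · 11: (11, 3, 4, 10) · 12: (1, 2, 2, 7) · 13: (1, 14, 9, 5) · 14: (3, 4, 19, 3) · 15: (1, 14, 9, 5) · 16: (0, 6, 9, 13) · 17: (1, 2, 2, 7) · 18: (1, 2, 2, 7) · 19: (3, 6, 6, 9) · 20: (3, 6, 6, 9) · 21: (3, 4, 19, 3) · 22: (0, 6, 9, 13)

These 22 weights hit 6 W_29-dot-orbits; sizes (5, 4, 4, 4, 3, 2):

[[1, 2, 4, 16, 22], [3, 5, 14, 21], [6, 12, 17, 18], [7, 10, 19, 20], [8, 13, 15], [9, 11]]


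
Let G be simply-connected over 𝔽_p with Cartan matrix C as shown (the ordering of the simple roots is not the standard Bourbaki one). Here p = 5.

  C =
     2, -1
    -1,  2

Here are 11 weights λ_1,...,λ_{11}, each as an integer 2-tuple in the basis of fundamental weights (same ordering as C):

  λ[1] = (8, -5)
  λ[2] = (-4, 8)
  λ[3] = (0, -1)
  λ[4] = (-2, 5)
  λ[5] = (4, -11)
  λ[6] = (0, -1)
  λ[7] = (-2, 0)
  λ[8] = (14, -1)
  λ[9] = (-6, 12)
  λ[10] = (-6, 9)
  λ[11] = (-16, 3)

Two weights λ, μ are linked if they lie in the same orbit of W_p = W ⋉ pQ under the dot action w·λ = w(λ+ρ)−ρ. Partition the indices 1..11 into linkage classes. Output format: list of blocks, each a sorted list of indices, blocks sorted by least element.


A_2 Cartan matrix, 2 simple roots permuted; ρ=(1,1).

W_5-reps of the 11 weights in Ā_5 (same 2-coord order as C):

  [1] (1, 0) · [2] (1, 1) · [3] (1, 0) · [4] (0, 4) · [5] (0, 0) · [6] (1, 0) · [7] (1, 0) · [8] (0, 0) · [9] (0, 3) · [10] (0, 0) · [11] (0, 4)

The 11 indices split into 5 linkage classes (same alcove rep ⇔ same W_5-dot-orbit):

[[1, 3, 6, 7], [2], [4, 11], [5, 8, 10], [9]]


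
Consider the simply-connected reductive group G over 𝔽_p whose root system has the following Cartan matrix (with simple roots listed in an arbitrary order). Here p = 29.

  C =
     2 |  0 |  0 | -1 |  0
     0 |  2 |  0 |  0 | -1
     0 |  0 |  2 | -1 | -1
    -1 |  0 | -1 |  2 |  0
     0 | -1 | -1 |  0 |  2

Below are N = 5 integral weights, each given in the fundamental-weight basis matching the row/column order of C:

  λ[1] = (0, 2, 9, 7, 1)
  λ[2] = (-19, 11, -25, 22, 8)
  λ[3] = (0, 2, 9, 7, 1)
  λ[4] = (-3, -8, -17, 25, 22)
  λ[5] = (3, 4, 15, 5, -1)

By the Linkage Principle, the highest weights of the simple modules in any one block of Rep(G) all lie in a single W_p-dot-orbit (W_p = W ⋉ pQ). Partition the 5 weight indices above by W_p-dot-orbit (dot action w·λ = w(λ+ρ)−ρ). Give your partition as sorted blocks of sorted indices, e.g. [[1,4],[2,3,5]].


Dynkin diagram of C (from the 8 off-diagonal −1 entries): A_5.

Folding the 5 weights λ_j+ρ into Ā_29 (reps in the given 5-coord order):

  1: (1, 3, 10, 8, 2)
  2: (1, 3, 10, 8, 2)
  3: (1, 3, 10, 8, 2)
  4: (2, 3, 16, 6, 0)
  5: (2, 3, 16, 6, 0)

Linkage partition of the 5 weights (2 classes, p=29):

[[1, 2, 3], [4, 5]]


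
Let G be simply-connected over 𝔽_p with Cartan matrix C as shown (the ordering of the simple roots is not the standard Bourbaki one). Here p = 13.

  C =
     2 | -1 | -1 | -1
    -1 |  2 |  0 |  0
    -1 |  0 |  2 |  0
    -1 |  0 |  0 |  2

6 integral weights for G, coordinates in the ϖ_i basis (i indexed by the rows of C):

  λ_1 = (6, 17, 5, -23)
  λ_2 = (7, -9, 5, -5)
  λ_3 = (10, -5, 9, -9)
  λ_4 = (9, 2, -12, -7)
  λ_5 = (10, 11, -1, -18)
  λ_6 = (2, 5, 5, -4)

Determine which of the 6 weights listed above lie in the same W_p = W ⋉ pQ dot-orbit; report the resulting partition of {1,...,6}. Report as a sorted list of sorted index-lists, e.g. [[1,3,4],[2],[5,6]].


D_4 Cartan matrix, 4 simple roots permuted; ρ=(1,1,1,1).

λ_j+ρ reflected into Ā_13 (⟨·,θ^∨⟩≤13); 4-tuples as given:

    1: (3, 4, 2, 0)
    2: (3, 4, 2, 0)
    3: (3, 4, 2, 0)
    4: (2, 4, 4, 1)
    5: (2, 4, 4, 1)
    6: (2, 4, 4, 1)

Linkage partition of the 6 weights (2 classes, p=13):

[[1, 2, 3], [4, 5, 6]]


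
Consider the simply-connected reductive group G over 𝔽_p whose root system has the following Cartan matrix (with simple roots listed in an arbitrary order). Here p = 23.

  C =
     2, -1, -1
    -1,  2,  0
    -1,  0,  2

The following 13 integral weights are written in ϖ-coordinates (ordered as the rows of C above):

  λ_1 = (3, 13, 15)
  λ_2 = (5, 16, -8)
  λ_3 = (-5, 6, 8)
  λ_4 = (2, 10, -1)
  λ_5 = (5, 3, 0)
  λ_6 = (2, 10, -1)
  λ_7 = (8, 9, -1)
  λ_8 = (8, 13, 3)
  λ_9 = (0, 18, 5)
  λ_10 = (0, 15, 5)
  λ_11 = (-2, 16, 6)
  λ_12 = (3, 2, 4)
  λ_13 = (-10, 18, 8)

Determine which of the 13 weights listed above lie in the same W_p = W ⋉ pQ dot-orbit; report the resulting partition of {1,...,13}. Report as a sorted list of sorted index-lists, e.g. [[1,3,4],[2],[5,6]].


C ↔ A_3 under row/col permutation; |W(A_3)| = 24.

Alcove-folded reps (p=23, 13 weights, presented ϖ-order):

    1: (4, 3, 5)
    2: (1, 16, 6)
    3: (4, 3, 5)
    4: (3, 11, 0)
    5: (6, 4, 1)
    6: (3, 11, 0)
    7: (9, 10, 0)
    8: (9, 10, 0)
    9: (1, 16, 3)
    10: (1, 16, 6)
    11: (1, 16, 6)
    12: (4, 3, 5)
    13: (9, 10, 0)

The 13 indices split into 6 linkage classes (same alcove rep ⇔ same W_23-dot-orbit):

[[1, 3, 12], [2, 10, 11], [4, 6], [5], [7, 8, 13], [9]]


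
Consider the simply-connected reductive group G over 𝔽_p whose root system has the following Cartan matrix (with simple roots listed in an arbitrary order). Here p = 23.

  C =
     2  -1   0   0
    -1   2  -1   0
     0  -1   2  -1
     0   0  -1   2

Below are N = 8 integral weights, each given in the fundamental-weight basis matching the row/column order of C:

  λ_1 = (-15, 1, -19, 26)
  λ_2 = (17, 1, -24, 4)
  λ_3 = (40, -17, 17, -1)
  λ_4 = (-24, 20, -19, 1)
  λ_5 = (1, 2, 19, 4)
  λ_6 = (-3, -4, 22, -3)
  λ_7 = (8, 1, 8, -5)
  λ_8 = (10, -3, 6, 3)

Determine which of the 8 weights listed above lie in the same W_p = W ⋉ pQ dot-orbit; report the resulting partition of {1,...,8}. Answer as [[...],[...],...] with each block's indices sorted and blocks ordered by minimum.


Type A_4, rank 4, |W|=120; reorder rows/cols to standard.

Ā_23 reps of the 8 weights (A_4, coords as presented):

  [1] (9, 2, 5, 4);  [2] (3, 2, 16, 2);  [3] (3, 2, 16, 2);  [4] (3, 2, 16, 2);  [5] (3, 2, 16, 2);  [6] (3, 2, 16, 2);  [7] (9, 2, 5, 4);  [8] (9, 2, 5, 4)

The 8 indices split into 2 linkage classes (same alcove rep ⇔ same W_23-dot-orbit):

[[1, 7, 8], [2, 3, 4, 5, 6]]


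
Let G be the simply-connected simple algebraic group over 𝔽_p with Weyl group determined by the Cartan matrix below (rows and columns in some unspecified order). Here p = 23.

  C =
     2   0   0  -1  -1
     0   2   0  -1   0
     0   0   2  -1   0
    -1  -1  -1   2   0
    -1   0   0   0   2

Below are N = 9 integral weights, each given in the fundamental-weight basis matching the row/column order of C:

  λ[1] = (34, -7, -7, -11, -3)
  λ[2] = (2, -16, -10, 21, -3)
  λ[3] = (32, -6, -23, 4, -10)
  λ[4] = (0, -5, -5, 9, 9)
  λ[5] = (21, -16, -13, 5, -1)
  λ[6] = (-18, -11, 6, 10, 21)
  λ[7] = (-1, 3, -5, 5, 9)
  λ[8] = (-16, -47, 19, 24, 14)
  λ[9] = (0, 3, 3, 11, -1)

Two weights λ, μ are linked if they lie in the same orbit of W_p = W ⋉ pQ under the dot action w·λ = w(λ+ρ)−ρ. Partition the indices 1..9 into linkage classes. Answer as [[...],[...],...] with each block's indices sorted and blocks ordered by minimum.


Root system D_5: the 5×5 matrix C matches after relabeling.

Each λ_j+ρ reduced to Ā_23; 5-tuples below use C's row order:

  [1] (0, 4, 4, 2, 10);  [2] (1, 13, 7, 0, 0);  [3] (0, 6, 9, 1, 5);  [4] (0, 4, 4, 2, 10);  [5] (0, 6, 9, 1, 5);  [6] (0, 6, 9, 1, 5);  [7] (0, 4, 4, 2, 10);  [8] (1, 13, 7, 0, 0);  [9] (0, 4, 4, 2, 10)

Partition of {1..9} into 3 W_23-dot-orbits:

[[1, 4, 7, 9], [2, 8], [3, 5, 6]]


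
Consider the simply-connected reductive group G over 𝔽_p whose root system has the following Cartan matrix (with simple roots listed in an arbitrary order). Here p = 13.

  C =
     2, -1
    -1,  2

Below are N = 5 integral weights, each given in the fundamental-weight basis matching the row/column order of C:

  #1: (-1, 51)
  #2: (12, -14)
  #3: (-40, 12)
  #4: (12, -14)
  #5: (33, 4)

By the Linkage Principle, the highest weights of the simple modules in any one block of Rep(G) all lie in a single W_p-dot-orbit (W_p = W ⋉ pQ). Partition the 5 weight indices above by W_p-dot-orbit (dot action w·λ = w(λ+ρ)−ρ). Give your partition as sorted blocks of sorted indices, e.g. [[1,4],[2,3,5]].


Type A_2, rank 2, |W|=6; reorder rows/cols to standard.

Alcove-folded reps (p=13, 5 weights, presented ϖ-order):

  λ_1+ρ ↦ (0, 13) · λ_2+ρ ↦ (0, 13) · λ_3+ρ ↦ (0, 13) · λ_4+ρ ↦ (0, 13) · λ_5+ρ ↦ (5, 0)

2 distinct reps among the 5 weights ⇒ 2 W_13-linkage classes:

[[1, 2, 3, 4], [5]]


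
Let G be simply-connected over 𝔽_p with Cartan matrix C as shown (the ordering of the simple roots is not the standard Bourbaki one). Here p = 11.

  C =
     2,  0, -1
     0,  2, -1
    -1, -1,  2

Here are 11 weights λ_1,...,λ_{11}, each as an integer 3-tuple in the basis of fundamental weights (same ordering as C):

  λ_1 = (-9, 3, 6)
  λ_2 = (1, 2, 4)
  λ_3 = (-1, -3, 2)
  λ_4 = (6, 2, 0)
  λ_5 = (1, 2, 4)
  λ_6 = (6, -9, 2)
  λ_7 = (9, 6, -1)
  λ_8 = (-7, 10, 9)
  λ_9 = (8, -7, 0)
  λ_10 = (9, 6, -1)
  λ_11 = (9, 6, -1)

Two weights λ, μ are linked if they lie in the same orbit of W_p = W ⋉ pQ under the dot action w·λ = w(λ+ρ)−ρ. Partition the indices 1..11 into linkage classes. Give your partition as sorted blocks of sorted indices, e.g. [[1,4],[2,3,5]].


C ↔ A_3 under row/col permutation; |W(A_3)| = 24.

Alcove-folded reps (p=11, 11 weights, presented ϖ-order):

    [1] (7, 3, 1)
    [2] (2, 3, 5)
    [3] (0, 2, 1)
    [4] (7, 3, 1)
    [5] (2, 3, 5)
    [6] (2, 3, 5)
    [7] (4, 1, 0)
    [8] (4, 1, 0)
    [9] (4, 1, 5)
    [10] (4, 1, 0)
    [11] (4, 1, 0)

Partition of {1..11} into 5 W_11-dot-orbits:

[[1, 4], [2, 5, 6], [3], [7, 8, 10, 11], [9]]


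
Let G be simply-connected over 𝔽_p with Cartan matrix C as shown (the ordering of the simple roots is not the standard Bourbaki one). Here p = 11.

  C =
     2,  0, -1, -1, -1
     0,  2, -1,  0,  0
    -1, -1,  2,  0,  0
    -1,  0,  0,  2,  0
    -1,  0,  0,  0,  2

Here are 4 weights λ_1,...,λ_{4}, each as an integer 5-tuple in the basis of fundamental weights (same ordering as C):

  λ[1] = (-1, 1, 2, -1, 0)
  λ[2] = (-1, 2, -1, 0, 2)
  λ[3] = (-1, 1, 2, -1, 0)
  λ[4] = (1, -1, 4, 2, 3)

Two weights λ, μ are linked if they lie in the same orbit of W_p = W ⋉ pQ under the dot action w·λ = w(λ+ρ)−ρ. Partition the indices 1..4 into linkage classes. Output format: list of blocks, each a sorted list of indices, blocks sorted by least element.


D_5 Cartan matrix, 5 simple roots permuted; ρ=(1,1,1,1,1).

Alcove-folded reps (p=11, 4 weights, presented ϖ-order):

  [1] (0, 2, 3, 0, 1)
  [2] (0, 3, 0, 1, 3)
  [3] (0, 2, 3, 0, 1)
  [4] (0, 2, 3, 0, 1)

Linkage partition of the 4 weights (2 classes, p=11):

[[1, 3, 4], [2]]


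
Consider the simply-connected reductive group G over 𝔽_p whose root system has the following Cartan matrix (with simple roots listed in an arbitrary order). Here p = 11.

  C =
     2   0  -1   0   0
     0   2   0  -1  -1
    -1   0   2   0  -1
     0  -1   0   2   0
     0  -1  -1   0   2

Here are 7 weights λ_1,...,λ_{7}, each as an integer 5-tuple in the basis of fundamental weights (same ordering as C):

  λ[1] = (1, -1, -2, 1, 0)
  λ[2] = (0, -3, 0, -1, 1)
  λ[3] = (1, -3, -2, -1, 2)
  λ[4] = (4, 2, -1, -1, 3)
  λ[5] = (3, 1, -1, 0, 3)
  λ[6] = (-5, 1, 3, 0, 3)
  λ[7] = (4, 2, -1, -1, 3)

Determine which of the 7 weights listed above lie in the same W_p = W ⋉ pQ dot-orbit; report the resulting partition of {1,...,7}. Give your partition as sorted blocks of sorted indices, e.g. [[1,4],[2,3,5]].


Dynkin diagram of C (from the 8 off-diagonal −1 entries): A_5.

λ_j+ρ reflected into Ā_11 (⟨·,θ^∨⟩≤11); 5-tuples as given:

  λ_1 → (1, 0, 1, 2, 0)
  λ_2 → (1, 0, 1, 2, 0)
  λ_3 → (1, 0, 1, 2, 0)
  λ_4 → (4, 2, 0, 1, 4)
  λ_5 → (4, 2, 0, 1, 4)
  λ_6 → (4, 2, 0, 1, 4)
  λ_7 → (4, 2, 0, 1, 4)

The 7 indices split into 2 linkage classes (same alcove rep ⇔ same W_11-dot-orbit):

[[1, 2, 3], [4, 5, 6, 7]]


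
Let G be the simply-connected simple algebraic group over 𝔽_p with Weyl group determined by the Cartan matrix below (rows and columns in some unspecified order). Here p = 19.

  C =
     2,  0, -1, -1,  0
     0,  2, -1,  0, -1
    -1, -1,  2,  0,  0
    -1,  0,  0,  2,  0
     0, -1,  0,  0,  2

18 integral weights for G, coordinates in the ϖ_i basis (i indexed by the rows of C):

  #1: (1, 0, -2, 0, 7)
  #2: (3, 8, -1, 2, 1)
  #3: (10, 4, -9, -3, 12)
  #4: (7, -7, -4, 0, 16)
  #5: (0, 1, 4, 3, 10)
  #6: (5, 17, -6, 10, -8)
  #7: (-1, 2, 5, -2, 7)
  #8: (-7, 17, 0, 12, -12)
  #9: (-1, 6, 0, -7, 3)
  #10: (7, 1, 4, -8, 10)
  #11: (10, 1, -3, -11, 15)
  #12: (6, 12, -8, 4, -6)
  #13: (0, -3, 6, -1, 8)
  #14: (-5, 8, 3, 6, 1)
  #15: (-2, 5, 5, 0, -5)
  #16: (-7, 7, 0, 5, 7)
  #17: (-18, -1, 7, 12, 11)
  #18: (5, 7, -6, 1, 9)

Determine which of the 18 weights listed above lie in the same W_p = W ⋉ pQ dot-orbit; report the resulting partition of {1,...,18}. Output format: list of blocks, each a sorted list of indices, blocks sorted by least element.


Root system A_5: the 5×5 matrix C matches after relabeling.

Each λ_j+ρ reduced to Ā_19; 5-tuples below use C's row order:

  1: (1, 0, 1, 1, 8);  2: (4, 9, 0, 3, 2);  3: (1, 3, 5, 0, 8);  4: (1, 3, 5, 0, 8);  5: (1, 2, 5, 0, 7);  6: (1, 2, 5, 0, 4);  7: (1, 3, 5, 0, 8);  8: (1, 2, 5, 0, 4);  9: (1, 2, 5, 0, 4);  10: (1, 2, 5, 0, 4);  11: (1, 0, 1, 1, 8);  12: (0, 1, 7, 5, 5);  13: (1, 2, 5, 0, 7);  14: (4, 9, 0, 3, 2);  15: (1, 2, 5, 0, 4);  16: (1, 3, 5, 0, 8);  17: (4, 9, 0, 3, 2);  18: (1, 3, 5, 0, 8)

The 18 indices split into 6 linkage classes (same alcove rep ⇔ same W_19-dot-orbit):

[[1, 11], [2, 14, 17], [3, 4, 7, 16, 18], [5, 13], [6, 8, 9, 10, 15], [12]]


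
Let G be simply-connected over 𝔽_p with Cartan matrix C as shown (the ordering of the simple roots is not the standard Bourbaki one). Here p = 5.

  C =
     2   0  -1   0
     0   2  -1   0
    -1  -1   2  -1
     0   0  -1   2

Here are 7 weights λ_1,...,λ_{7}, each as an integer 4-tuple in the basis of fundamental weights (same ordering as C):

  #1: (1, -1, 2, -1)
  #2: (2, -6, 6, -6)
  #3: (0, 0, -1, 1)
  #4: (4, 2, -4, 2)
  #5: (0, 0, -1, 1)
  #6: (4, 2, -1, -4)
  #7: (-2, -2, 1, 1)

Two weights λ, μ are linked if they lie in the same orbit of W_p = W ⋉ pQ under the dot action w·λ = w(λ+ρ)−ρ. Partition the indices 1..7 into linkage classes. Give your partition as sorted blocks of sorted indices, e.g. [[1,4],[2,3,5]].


Cartan matrix: type D_4 (|W|=192); un-permuting the 4 rows.

λ_j+ρ reflected into Ā_5 (⟨·,θ^∨⟩≤5); 4-tuples as given:

    [1] (2, 0, 0, 0)
    [2] (2, 0, 0, 0)
    [3] (1, 1, 0, 2)
    [4] (2, 0, 0, 0)
    [5] (1, 1, 0, 2)
    [6] (2, 0, 0, 0)
    [7] (1, 1, 0, 2)

Linkage partition of the 7 weights (2 classes, p=5):

[[1, 2, 4, 6], [3, 5, 7]]


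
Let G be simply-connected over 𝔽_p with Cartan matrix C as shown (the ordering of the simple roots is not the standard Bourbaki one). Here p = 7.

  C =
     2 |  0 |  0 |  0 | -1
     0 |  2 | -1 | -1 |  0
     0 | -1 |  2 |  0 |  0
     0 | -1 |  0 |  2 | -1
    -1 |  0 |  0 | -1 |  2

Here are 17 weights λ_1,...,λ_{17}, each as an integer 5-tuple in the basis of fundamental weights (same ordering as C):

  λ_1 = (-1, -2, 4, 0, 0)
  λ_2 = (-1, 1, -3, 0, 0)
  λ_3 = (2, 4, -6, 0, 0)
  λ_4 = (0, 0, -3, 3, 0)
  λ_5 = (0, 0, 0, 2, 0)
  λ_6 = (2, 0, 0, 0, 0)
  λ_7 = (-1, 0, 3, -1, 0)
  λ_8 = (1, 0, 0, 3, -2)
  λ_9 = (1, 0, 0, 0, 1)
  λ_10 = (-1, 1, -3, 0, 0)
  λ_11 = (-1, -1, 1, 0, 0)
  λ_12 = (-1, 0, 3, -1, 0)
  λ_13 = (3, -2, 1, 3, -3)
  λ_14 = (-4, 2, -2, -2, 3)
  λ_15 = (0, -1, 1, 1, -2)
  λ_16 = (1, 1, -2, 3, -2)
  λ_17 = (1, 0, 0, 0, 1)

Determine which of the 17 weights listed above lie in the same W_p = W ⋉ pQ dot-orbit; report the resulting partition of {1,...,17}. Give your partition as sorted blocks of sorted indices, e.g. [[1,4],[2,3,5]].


Root system A_5: the 5×5 matrix C matches after relabeling.

Each λ_j+ρ reduced to Ā_7; 5-tuples below use C's row order:

  λ_1 → (0, 1, 4, 0, 1) · λ_2 → (0, 0, 2, 1, 1) · λ_3 → (0, 0, 2, 1, 1) · λ_4 → (1, 1, 1, 3, 1) · λ_5 → (1, 1, 1, 3, 1) · λ_6 → (3, 1, 1, 1, 1) · λ_7 → (0, 1, 4, 0, 1) · λ_8 → (1, 1, 1, 3, 1) · λ_9 → (2, 1, 1, 1, 2) · λ_10 → (0, 0, 2, 1, 1) · λ_11 → (0, 0, 2, 1, 1) · λ_12 → (0, 1, 4, 0, 1) · λ_13 → (2, 1, 1, 1, 2) · λ_14 → (3, 1, 1, 1, 0) · λ_15 → (0, 0, 2, 1, 1) · λ_16 → (1, 1, 1, 3, 1) · λ_17 → (2, 1, 1, 1, 2)

Linkage partition of the 17 weights (6 classes, p=7):

[[1, 7, 12], [2, 3, 10, 11, 15], [4, 5, 8, 16], [6], [9, 13, 17], [14]]


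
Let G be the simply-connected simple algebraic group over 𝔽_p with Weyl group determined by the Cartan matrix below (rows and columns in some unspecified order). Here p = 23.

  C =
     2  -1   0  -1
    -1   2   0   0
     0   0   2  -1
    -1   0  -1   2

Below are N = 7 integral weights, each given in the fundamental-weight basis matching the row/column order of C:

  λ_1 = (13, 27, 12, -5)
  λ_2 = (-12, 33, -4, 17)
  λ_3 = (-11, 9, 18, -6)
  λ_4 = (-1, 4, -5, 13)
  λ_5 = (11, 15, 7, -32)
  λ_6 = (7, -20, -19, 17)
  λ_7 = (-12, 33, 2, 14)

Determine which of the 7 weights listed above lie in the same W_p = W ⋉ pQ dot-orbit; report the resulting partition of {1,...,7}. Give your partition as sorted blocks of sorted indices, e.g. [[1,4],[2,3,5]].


Type A_4, rank 4, |W|=120; reorder rows/cols to standard.

Alcove-folded reps (p=23, 7 weights, presented ϖ-order):

    λ_1 → (0, 5, 4, 10)
    λ_2 → (0, 5, 4, 11)
    λ_3 → (0, 5, 4, 10)
    λ_4 → (0, 5, 4, 10)
    λ_5 → (0, 5, 4, 11)
    λ_6 → (0, 5, 4, 11)
    λ_7 → (0, 5, 4, 11)

Linkage partition of the 7 weights (2 classes, p=23):

[[1, 3, 4], [2, 5, 6, 7]]


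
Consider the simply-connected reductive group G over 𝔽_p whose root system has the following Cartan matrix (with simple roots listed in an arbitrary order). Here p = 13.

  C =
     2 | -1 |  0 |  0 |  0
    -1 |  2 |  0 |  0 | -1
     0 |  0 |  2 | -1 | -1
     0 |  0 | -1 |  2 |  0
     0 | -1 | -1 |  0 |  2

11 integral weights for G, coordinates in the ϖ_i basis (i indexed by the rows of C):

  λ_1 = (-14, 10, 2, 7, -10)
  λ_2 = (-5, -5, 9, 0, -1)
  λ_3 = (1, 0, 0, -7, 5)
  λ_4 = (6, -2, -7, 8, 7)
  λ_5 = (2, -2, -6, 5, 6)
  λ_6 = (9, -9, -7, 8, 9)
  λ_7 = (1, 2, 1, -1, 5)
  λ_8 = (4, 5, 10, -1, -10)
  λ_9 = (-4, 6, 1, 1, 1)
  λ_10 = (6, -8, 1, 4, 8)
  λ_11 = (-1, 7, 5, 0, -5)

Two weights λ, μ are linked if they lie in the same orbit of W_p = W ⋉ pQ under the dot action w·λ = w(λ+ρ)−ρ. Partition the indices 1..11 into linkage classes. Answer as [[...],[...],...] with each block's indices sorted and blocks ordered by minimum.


A_5 Cartan matrix, 5 simple roots permuted; ρ=(1,1,1,1,1).

Ā_13 reps of the 11 weights (A_5, coords as presented):

    [1] (2, 3, 2, 0, 6)
    [2] (0, 4, 2, 1, 4)
    [3] (2, 1, 5, 1, 1)
    [4] (2, 1, 5, 1, 1)
    [5] (2, 1, 5, 1, 1)
    [6] (0, 4, 2, 1, 4)
    [7] (2, 3, 2, 0, 6)
    [8] (2, 3, 2, 0, 6)
    [9] (3, 4, 2, 2, 2)
    [10] (3, 4, 2, 2, 2)
    [11] (0, 4, 2, 1, 4)

Partition of {1..11} into 4 W_13-dot-orbits:

[[1, 7, 8], [2, 6, 11], [3, 4, 5], [9, 10]]


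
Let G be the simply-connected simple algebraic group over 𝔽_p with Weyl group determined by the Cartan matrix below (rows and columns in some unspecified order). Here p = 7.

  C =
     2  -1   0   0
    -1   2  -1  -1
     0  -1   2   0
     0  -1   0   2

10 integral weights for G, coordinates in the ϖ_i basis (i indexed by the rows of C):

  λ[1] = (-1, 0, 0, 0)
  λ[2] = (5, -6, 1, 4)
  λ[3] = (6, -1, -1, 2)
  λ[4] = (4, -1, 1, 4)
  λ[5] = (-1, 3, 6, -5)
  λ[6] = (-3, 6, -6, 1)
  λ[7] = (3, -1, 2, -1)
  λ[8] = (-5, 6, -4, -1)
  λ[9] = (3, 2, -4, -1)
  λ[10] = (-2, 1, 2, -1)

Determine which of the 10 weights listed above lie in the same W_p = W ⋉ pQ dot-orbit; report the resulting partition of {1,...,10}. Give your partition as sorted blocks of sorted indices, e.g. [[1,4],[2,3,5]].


Root system D_4: the 4×4 matrix C matches after relabeling.

Folding the 10 weights λ_j+ρ into Ā_7 (reps in the given 4-coord order):

  1: (0, 1, 1, 1)
  2: (1, 1, 3, 0)
  3: (4, 0, 3, 0)
  4: (0, 2, 3, 0)
  5: (4, 0, 3, 0)
  6: (0, 2, 3, 0)
  7: (4, 0, 3, 0)
  8: (4, 0, 3, 0)
  9: (4, 0, 3, 0)
  10: (1, 1, 3, 0)

Partition of {1..10} into 4 W_7-dot-orbits:

[[1], [2, 10], [3, 5, 7, 8, 9], [4, 6]]


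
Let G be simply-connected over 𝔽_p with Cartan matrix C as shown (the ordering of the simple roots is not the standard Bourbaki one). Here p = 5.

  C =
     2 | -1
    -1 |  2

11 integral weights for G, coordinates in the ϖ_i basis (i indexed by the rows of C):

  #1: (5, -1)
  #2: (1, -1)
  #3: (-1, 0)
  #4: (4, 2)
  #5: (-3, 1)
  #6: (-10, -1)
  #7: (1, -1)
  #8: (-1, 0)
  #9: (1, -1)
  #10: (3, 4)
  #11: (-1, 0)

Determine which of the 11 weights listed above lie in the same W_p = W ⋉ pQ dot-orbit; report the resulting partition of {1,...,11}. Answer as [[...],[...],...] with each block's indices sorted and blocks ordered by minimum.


Root system A_2: the 2×2 matrix C matches after relabeling.

Ā_5 reps of the 11 weights (A_2, coords as presented):

  λ_1+ρ ↦ (4, 1);  λ_2+ρ ↦ (2, 0);  λ_3+ρ ↦ (0, 1);  λ_4+ρ ↦ (2, 0);  λ_5+ρ ↦ (2, 0);  λ_6+ρ ↦ (4, 1);  λ_7+ρ ↦ (2, 0);  λ_8+ρ ↦ (0, 1);  λ_9+ρ ↦ (2, 0);  λ_10+ρ ↦ (0, 1);  λ_11+ρ ↦ (0, 1)

The 11 indices split into 3 linkage classes (same alcove rep ⇔ same W_5-dot-orbit):

[[1, 6], [2, 4, 5, 7, 9], [3, 8, 10, 11]]


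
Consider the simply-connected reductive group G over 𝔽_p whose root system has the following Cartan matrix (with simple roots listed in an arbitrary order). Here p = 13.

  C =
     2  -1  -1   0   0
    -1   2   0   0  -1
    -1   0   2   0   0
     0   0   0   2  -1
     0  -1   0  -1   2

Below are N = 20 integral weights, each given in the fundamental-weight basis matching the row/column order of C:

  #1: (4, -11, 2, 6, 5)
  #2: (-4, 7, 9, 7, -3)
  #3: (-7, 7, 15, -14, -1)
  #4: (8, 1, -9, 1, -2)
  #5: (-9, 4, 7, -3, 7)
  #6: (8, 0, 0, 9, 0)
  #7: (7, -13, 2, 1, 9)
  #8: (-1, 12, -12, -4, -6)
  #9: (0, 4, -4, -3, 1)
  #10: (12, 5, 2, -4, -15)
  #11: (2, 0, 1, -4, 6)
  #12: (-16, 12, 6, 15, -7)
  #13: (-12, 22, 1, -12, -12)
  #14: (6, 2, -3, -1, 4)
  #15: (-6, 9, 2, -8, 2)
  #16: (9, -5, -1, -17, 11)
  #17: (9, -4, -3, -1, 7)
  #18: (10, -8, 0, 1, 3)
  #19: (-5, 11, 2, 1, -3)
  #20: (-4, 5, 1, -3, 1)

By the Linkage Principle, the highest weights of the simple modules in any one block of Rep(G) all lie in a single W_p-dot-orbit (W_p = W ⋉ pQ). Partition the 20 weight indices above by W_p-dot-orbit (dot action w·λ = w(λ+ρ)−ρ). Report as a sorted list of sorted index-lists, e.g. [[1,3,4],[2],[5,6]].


Type A_5, rank 5, |W|=720; reorder rows/cols to standard.

Each λ_j+ρ reduced to Ā_13; 5-tuples below use C's row order:

  [1] (3, 1, 2, 3, 4) · [2] (2, 3, 1, 2, 0) · [3] (5, 3, 0, 2, 3) · [4] (1, 1, 8, 1, 1) · [5] (5, 3, 0, 2, 3) · [6] (1, 1, 8, 1, 1) · [7] (3, 6, 1, 0, 2) · [8] (5, 3, 0, 2, 3) · [9] (2, 3, 1, 2, 0) · [10] (3, 1, 2, 3, 4) · [11] (3, 1, 2, 3, 4) · [12] (2, 3, 1, 2, 0) · [13] (1, 1, 8, 1, 1) · [14] (5, 3, 0, 2, 3) · [15] (3, 1, 2, 3, 4) · [16] (3, 1, 2, 3, 4) · [17] (5, 3, 0, 2, 3) · [18] (4, 4, 1, 1, 2) · [19] (3, 6, 1, 0, 2) · [20] (2, 3, 1, 2, 0)

Grouping the 20 weights by Ā_13-representative: 6 linkage classes.

[[1, 10, 11, 15, 16], [2, 9, 12, 20], [3, 5, 8, 14, 17], [4, 6, 13], [7, 19], [18]]


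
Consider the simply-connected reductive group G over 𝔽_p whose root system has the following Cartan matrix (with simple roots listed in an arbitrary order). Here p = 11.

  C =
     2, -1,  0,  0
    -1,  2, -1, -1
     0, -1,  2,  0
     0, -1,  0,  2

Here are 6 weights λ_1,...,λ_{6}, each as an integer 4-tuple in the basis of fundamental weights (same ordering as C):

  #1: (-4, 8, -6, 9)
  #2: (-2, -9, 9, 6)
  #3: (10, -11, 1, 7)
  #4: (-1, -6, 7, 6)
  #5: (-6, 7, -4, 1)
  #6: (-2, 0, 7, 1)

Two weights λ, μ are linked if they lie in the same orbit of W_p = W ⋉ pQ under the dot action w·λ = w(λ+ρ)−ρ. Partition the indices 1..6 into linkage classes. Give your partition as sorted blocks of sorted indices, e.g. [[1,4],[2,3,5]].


C ↔ D_4 under row/col permutation; |W(D_4)| = 192.

Ā_11 reps of the 6 weights (D_4, coords as presented):

    λ_1 → (5, 0, 3, 2)
    λ_2 → (7, 1, 0, 1)
    λ_3 → (1, 0, 8, 2)
    λ_4 → (5, 0, 3, 2)
    λ_5 → (5, 0, 3, 2)
    λ_6 → (1, 0, 8, 2)

3 distinct reps among the 6 weights ⇒ 3 W_11-linkage classes:

[[1, 4, 5], [2], [3, 6]]


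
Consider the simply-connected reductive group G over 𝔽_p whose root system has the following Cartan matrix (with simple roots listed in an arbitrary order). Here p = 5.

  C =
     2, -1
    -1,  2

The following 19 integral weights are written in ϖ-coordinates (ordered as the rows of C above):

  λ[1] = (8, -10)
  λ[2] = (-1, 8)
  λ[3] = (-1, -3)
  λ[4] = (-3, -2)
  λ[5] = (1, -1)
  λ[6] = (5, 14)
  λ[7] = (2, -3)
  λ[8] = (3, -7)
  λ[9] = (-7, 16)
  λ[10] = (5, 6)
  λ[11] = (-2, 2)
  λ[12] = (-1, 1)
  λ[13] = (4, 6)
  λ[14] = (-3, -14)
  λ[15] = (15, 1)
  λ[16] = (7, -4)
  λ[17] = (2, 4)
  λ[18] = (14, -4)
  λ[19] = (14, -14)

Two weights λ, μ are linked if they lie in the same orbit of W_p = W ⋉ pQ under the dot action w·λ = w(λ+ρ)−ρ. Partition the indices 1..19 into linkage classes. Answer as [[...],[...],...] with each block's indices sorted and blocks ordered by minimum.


Cartan matrix: type A_2 (|W|=6); un-permuting the 2 rows.

Alcove-folded reps (p=5, 19 weights, presented ϖ-order):

  λ_1 → (4, 1);  λ_2 → (4, 1);  λ_3 → (2, 0);  λ_4 → (1, 2);  λ_5 → (2, 0);  λ_6 → (4, 1);  λ_7 → (1, 2);  λ_8 → (1, 3);  λ_9 → (1, 3);  λ_10 → (1, 2);  λ_11 → (1, 2);  λ_12 → (0, 2);  λ_13 → (0, 2);  λ_14 → (2, 0);  λ_15 → (1, 2);  λ_16 → (2, 0);  λ_17 → (0, 2);  λ_18 → (3, 0);  λ_19 → (0, 2)

These 19 weights hit 6 W_5-dot-orbits; sizes (3, 4, 5, 2, 4, 1):

[[1, 2, 6], [3, 5, 14, 16], [4, 7, 10, 11, 15], [8, 9], [12, 13, 17, 19], [18]]


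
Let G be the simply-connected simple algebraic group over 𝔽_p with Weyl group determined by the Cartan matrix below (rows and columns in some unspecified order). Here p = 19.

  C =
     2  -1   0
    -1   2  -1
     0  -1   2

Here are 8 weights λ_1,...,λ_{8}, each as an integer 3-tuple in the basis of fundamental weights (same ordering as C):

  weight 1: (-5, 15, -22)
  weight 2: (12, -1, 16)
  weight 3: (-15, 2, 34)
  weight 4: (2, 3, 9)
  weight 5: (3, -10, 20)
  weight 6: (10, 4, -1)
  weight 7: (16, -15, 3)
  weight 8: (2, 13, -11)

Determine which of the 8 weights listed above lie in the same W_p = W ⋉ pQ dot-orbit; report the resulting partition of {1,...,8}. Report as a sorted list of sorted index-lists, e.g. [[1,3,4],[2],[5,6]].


Dynkin diagram of C (from the 4 off-diagonal −1 entries): A_3.

Folding the 8 weights λ_j+ρ into Ā_19 (reps in the given 3-coord order):

  λ_1 → (3, 4, 10) · λ_2 → (2, 0, 6) · λ_3 → (11, 5, 0) · λ_4 → (3, 4, 10) · λ_5 → (3, 4, 10) · λ_6 → (11, 5, 0) · λ_7 → (3, 4, 10) · λ_8 → (3, 4, 10)

Linkage partition of the 8 weights (3 classes, p=19):

[[1, 4, 5, 7, 8], [2], [3, 6]]


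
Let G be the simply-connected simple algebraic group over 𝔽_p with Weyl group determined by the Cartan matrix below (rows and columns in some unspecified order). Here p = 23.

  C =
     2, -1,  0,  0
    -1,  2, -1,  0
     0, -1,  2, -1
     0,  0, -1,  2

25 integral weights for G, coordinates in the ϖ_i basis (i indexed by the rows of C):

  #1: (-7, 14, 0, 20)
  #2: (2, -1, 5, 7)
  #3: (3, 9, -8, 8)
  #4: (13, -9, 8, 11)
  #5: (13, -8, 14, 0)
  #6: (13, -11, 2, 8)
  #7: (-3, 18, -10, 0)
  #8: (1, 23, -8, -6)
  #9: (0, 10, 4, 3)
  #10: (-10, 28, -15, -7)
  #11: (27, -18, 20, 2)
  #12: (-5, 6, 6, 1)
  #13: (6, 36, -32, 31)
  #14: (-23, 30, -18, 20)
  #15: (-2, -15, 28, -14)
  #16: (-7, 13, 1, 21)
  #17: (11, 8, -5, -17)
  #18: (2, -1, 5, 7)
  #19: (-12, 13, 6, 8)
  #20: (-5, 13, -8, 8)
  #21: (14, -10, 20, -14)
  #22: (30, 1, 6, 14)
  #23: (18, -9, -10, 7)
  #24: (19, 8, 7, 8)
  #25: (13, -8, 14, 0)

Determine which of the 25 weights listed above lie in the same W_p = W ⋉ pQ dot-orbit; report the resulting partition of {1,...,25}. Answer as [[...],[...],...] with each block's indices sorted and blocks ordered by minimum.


Root system A_4: the 4×4 matrix C matches after relabeling.

λ_j+ρ reflected into Ā_23 (⟨·,θ^∨⟩≤23); 4-tuples as given:

    λ_1 → (8, 1, 1, 7)
    λ_2 → (3, 0, 6, 8)
    λ_3 → (4, 3, 7, 2)
    λ_4 → (2, 8, 1, 8)
    λ_5 → (7, 7, 8, 1)
    λ_6 → (4, 3, 7, 2)
    λ_7 → (2, 8, 1, 8)
    λ_8 → (1, 11, 5, 4)
    λ_9 → (1, 11, 5, 4)
    λ_10 → (3, 0, 6, 8)
    λ_11 → (1, 11, 5, 4)
    λ_12 → (4, 3, 7, 2)
    λ_13 → (8, 1, 1, 7)
    λ_14 → (2, 8, 1, 8)
    λ_15 → (8, 1, 1, 7)
    λ_16 → (8, 1, 1, 7)
    λ_17 → (1, 11, 5, 4)
    λ_18 → (3, 0, 6, 8)
    λ_19 → (4, 3, 7, 2)
    λ_20 → (4, 3, 7, 2)
    λ_21 → (2, 8, 1, 8)
    λ_22 → (8, 1, 1, 7)
    λ_23 → (2, 8, 1, 8)
    λ_24 → (3, 0, 6, 8)
    λ_25 → (7, 7, 8, 1)

The 25 indices split into 6 linkage classes (same alcove rep ⇔ same W_23-dot-orbit):

[[1, 13, 15, 16, 22], [2, 10, 18, 24], [3, 6, 12, 19, 20], [4, 7, 14, 21, 23], [5, 25], [8, 9, 11, 17]]
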